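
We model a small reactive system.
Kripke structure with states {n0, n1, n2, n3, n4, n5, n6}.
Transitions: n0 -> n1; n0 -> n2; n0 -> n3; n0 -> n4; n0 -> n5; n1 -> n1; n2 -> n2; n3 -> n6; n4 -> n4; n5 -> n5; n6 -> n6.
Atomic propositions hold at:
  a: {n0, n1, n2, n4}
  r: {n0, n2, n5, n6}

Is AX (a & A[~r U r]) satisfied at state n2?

Yes

Sat(~r) = {n1, n3, n4}
A[~r U r]: least fixpoint, start Z0 = Sat(r) = {n0, n2, n5, n6}, add states in Sat(~r) with every successor in Z. Z1 = {n0, n2, n3, n5, n6}; fixed.
Sat(A[~r U r]) = {n0, n2, n3, n5, n6}
Sat(a & A[~r U r]) = {n0, n2}
Sat(AX (a & A[~r U r])) = {s : every successor in {n0, n2}} = {n2}
n2 ∈ Sat(AX (a & A[~r U r])) = {n2}, so the formula holds at n2.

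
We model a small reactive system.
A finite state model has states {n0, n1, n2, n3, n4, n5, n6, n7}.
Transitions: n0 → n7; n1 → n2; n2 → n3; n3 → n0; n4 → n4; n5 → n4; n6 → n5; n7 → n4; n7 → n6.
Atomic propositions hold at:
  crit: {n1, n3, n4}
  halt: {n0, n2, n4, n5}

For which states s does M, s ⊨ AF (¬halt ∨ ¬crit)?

Sat(¬halt) = {n1, n3, n6, n7}
Sat(¬crit) = {n0, n2, n5, n6, n7}
Sat(¬halt ∨ ¬crit) = {n0, n1, n2, n3, n5, n6, n7}
AF (¬halt ∨ ¬crit): least fixpoint, start Z0 = {n0, n1, n2, n3, n5, n6, n7}, add states with every successor in Z. Already a fixed point.
Sat(AF (¬halt ∨ ¬crit)) = {n0, n1, n2, n3, n5, n6, n7}

{n0, n1, n2, n3, n5, n6, n7}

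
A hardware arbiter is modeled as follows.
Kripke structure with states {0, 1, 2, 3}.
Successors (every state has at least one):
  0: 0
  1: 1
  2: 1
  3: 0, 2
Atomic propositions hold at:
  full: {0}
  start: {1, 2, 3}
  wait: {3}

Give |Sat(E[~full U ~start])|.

Sat(~full) = {1, 2, 3}
Sat(~start) = {0}
E[~full U ~start]: least fixpoint, start Z0 = Sat(~start) = {0}, add states in Sat(~full) with some successor in Z. Z1 = {0, 3}; fixed.
Sat(E[~full U ~start]) = {0, 3}
|Sat(E[~full U ~start])| = |{0, 3}| = 2.

2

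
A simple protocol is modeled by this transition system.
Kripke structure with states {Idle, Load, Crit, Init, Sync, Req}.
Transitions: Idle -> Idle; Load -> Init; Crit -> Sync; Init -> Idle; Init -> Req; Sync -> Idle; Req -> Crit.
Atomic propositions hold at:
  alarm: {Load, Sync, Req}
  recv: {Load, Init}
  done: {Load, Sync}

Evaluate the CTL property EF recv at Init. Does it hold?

EF recv: least fixpoint, start Z0 = {Load, Init}, add states with some successor in Z. Already a fixed point.
Sat(EF recv) = {Load, Init}
Init ∈ Sat(EF recv) = {Load, Init}, so the formula holds at Init.

Yes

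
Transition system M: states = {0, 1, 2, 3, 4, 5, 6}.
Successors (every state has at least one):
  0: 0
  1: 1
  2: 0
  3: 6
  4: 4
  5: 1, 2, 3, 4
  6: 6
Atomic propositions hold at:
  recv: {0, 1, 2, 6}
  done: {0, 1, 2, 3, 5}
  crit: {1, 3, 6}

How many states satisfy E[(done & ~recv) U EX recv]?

Sat(~recv) = {3, 4, 5}
Sat(done & ~recv) = {3, 5}
Sat(EX recv) = {s : some successor in {0, 1, 2, 6}} = {0, 1, 2, 3, 5, 6}
E[(done & ~recv) U EX recv]: least fixpoint, start Z0 = Sat(EX recv) = {0, 1, 2, 3, 5, 6}, add states in Sat(done & ~recv) with some successor in Z. Already a fixed point.
Sat(E[(done & ~recv) U EX recv]) = {0, 1, 2, 3, 5, 6}
|Sat(E[(done & ~recv) U EX recv])| = |{0, 1, 2, 3, 5, 6}| = 6.

6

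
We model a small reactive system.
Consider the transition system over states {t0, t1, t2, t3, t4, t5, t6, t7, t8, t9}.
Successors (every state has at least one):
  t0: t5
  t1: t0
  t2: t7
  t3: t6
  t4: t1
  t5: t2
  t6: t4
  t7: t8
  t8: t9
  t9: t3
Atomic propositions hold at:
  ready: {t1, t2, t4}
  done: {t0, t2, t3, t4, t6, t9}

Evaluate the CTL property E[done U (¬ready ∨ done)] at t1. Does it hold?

No

Sat(¬ready) = {t0, t3, t5, t6, t7, t8, t9}
Sat(¬ready ∨ done) = {t0, t2, t3, t4, t5, t6, t7, t8, t9}
E[done U (¬ready ∨ done)]: least fixpoint, start Z0 = Sat((¬ready ∨ done)) = {t0, t2, t3, t4, t5, t6, t7, t8, t9}, add states in Sat(done) with some successor in Z. Already a fixed point.
Sat(E[done U (¬ready ∨ done)]) = {t0, t2, t3, t4, t5, t6, t7, t8, t9}
t1 ∉ Sat(E[done U (¬ready ∨ done)]) = {t0, t2, t3, t4, t5, t6, t7, t8, t9}, so the formula does not hold at t1.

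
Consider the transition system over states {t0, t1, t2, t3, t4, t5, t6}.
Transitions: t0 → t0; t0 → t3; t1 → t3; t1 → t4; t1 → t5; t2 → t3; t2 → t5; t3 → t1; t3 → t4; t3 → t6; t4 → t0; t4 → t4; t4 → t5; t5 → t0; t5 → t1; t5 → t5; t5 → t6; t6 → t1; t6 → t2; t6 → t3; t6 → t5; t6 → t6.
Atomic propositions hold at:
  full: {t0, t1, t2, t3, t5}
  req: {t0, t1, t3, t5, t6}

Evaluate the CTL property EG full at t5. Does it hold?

EG full: greatest fixpoint, start Z0 = {t0, t1, t2, t3, t5}, keep only states in Sat with some successor in Z. Already a fixed point.
Sat(EG full) = {t0, t1, t2, t3, t5}
t5 ∈ Sat(EG full) = {t0, t1, t2, t3, t5}, so the formula holds at t5.

Yes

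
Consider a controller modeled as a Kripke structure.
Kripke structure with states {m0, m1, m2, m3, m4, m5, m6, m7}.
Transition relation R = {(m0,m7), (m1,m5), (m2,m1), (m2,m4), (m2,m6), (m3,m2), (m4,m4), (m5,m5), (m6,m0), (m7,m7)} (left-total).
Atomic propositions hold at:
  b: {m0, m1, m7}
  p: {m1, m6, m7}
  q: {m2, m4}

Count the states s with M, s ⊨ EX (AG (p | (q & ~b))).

4

Sat(~b) = {m2, m3, m4, m5, m6}
Sat(q & ~b) = {m2, m4}
Sat(p | (q & ~b)) = {m1, m2, m4, m6, m7}
AG (p | (q & ~b)): greatest fixpoint, start Z0 = {m1, m2, m4, m6, m7}, keep only states in Sat with every successor in Z. Z1 = {m2, m4, m7}; Z2 = {m4, m7}; fixed.
Sat(AG (p | (q & ~b))) = {m4, m7}
Sat(EX (AG (p | (q & ~b)))) = {s : some successor in {m4, m7}} = {m0, m2, m4, m7}
|Sat(EX (AG (p | (q & ~b))))| = |{m0, m2, m4, m7}| = 4.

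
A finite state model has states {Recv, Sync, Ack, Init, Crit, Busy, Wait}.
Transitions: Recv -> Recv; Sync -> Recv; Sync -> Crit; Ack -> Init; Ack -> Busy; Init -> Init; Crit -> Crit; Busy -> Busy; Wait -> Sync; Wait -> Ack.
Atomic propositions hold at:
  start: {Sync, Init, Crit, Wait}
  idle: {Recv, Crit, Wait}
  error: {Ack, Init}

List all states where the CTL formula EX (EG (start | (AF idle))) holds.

{Recv, Sync, Ack, Init, Crit, Wait}

AF idle: least fixpoint, start Z0 = {Recv, Crit, Wait}, add states with every successor in Z. Z1 = {Recv, Sync, Crit, Wait}; fixed.
Sat(AF idle) = {Recv, Sync, Crit, Wait}
Sat(start | (AF idle)) = {Recv, Sync, Init, Crit, Wait}
EG (start | (AF idle)): greatest fixpoint, start Z0 = {Recv, Sync, Init, Crit, Wait}, keep only states in Sat with some successor in Z. Already a fixed point.
Sat(EG (start | (AF idle))) = {Recv, Sync, Init, Crit, Wait}
Sat(EX (EG (start | (AF idle)))) = {s : some successor in {Recv, Sync, Init, Crit, Wait}} = {Recv, Sync, Ack, Init, Crit, Wait}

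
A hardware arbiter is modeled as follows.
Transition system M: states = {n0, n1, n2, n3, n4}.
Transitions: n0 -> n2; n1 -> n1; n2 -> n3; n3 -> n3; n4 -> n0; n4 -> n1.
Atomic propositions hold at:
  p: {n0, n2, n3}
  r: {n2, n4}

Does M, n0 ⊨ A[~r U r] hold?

Sat(~r) = {n0, n1, n3}
A[~r U r]: least fixpoint, start Z0 = Sat(r) = {n2, n4}, add states in Sat(~r) with every successor in Z. Z1 = {n0, n2, n4}; fixed.
Sat(A[~r U r]) = {n0, n2, n4}
n0 ∈ Sat(A[~r U r]) = {n0, n2, n4}, so the formula holds at n0.

Yes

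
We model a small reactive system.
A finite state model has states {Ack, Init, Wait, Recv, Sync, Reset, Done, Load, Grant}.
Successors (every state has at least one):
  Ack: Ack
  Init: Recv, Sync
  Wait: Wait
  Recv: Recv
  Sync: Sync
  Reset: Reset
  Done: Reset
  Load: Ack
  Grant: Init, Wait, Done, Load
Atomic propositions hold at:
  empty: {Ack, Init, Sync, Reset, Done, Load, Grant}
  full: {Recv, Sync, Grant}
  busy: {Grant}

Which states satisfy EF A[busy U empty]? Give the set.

A[busy U empty]: least fixpoint, start Z0 = Sat(empty) = {Ack, Init, Sync, Reset, Done, Load, Grant}, add states in Sat(busy) with every successor in Z. Already a fixed point.
Sat(A[busy U empty]) = {Ack, Init, Sync, Reset, Done, Load, Grant}
EF A[busy U empty]: least fixpoint, start Z0 = {Ack, Init, Sync, Reset, Done, Load, Grant}, add states with some successor in Z. Already a fixed point.
Sat(EF A[busy U empty]) = {Ack, Init, Sync, Reset, Done, Load, Grant}

{Ack, Init, Sync, Reset, Done, Load, Grant}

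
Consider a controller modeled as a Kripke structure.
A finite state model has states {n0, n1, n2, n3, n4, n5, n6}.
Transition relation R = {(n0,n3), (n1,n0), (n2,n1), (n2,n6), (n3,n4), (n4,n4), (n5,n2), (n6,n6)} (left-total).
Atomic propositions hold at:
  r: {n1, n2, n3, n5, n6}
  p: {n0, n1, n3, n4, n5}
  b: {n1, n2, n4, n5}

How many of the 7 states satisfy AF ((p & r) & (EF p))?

4

Sat(p & r) = {n1, n3, n5}
EF p: least fixpoint, start Z0 = {n0, n1, n3, n4, n5}, add states with some successor in Z. Z1 = {n0, n1, n2, n3, n4, n5}; fixed.
Sat(EF p) = {n0, n1, n2, n3, n4, n5}
Sat((p & r) & (EF p)) = {n1, n3, n5}
AF ((p & r) & (EF p)): least fixpoint, start Z0 = {n1, n3, n5}, add states with every successor in Z. Z1 = {n0, n1, n3, n5}; fixed.
Sat(AF ((p & r) & (EF p))) = {n0, n1, n3, n5}
|Sat(AF ((p & r) & (EF p)))| = |{n0, n1, n3, n5}| = 4.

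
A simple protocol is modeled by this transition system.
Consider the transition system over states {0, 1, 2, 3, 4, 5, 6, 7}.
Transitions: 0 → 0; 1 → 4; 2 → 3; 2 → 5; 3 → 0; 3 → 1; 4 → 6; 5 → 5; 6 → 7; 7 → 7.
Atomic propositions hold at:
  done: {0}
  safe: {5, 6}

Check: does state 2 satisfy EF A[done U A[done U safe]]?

Yes

A[done U safe]: least fixpoint, start Z0 = Sat(safe) = {5, 6}, add states in Sat(done) with every successor in Z. Already a fixed point.
Sat(A[done U safe]) = {5, 6}
A[done U A[done U safe]]: least fixpoint, start Z0 = Sat(A[done U safe]) = {5, 6}, add states in Sat(done) with every successor in Z. Already a fixed point.
Sat(A[done U A[done U safe]]) = {5, 6}
EF A[done U A[done U safe]]: least fixpoint, start Z0 = {5, 6}, add states with some successor in Z. Z1 = {2, 4, 5, 6}; Z2 = {1, 2, 4, 5, 6}; Z3 = {1, 2, 3, 4, 5, 6}; fixed.
Sat(EF A[done U A[done U safe]]) = {1, 2, 3, 4, 5, 6}
2 ∈ Sat(EF A[done U A[done U safe]]) = {1, 2, 3, 4, 5, 6}, so the formula holds at 2.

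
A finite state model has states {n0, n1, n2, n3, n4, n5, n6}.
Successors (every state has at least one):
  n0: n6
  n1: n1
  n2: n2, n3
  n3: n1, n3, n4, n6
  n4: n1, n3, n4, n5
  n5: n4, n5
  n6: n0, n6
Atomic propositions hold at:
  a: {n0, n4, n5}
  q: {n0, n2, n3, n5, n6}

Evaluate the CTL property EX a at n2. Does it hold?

Sat(EX a) = {s : some successor in {n0, n4, n5}} = {n3, n4, n5, n6}
n2 ∉ Sat(EX a) = {n3, n4, n5, n6}, so the formula does not hold at n2.

No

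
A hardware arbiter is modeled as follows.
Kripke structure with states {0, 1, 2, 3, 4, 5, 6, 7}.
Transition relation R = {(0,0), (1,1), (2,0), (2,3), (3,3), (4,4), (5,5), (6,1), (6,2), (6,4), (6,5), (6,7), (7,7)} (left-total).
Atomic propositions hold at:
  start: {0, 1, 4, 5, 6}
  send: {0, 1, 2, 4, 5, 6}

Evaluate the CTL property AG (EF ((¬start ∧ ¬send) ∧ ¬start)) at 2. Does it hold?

Sat(¬start) = {2, 3, 7}
Sat(¬send) = {3, 7}
Sat(¬start ∧ ¬send) = {3, 7}
Sat((¬start ∧ ¬send) ∧ ¬start) = {3, 7}
EF ((¬start ∧ ¬send) ∧ ¬start): least fixpoint, start Z0 = {3, 7}, add states with some successor in Z. Z1 = {2, 3, 6, 7}; fixed.
Sat(EF ((¬start ∧ ¬send) ∧ ¬start)) = {2, 3, 6, 7}
AG (EF ((¬start ∧ ¬send) ∧ ¬start)): greatest fixpoint, start Z0 = {2, 3, 6, 7}, keep only states in Sat with every successor in Z. Z1 = {3, 7}; fixed.
Sat(AG (EF ((¬start ∧ ¬send) ∧ ¬start))) = {3, 7}
2 ∉ Sat(AG (EF ((¬start ∧ ¬send) ∧ ¬start))) = {3, 7}, so the formula does not hold at 2.

No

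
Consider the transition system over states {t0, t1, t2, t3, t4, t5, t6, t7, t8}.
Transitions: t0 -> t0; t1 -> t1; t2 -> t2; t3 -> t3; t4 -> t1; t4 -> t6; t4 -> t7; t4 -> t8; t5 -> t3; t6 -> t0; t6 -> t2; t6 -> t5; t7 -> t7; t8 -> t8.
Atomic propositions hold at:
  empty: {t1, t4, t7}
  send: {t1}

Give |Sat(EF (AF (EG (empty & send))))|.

2

Sat(empty & send) = {t1}
EG (empty & send): greatest fixpoint, start Z0 = {t1}, keep only states in Sat with some successor in Z. Already a fixed point.
Sat(EG (empty & send)) = {t1}
AF (EG (empty & send)): least fixpoint, start Z0 = {t1}, add states with every successor in Z. Already a fixed point.
Sat(AF (EG (empty & send))) = {t1}
EF (AF (EG (empty & send))): least fixpoint, start Z0 = {t1}, add states with some successor in Z. Z1 = {t1, t4}; fixed.
Sat(EF (AF (EG (empty & send)))) = {t1, t4}
|Sat(EF (AF (EG (empty & send))))| = |{t1, t4}| = 2.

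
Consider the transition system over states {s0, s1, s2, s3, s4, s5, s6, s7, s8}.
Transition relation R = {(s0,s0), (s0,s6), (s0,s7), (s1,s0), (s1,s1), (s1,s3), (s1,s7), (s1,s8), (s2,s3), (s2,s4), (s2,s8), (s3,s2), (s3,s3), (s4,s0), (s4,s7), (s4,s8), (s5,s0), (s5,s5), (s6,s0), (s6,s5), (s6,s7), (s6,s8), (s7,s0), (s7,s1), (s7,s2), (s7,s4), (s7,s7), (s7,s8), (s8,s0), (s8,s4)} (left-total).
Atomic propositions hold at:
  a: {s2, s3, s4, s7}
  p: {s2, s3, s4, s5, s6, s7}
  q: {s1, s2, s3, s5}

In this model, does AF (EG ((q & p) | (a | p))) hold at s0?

No

Sat(q & p) = {s2, s3, s5}
Sat(a | p) = {s2, s3, s4, s5, s6, s7}
Sat((q & p) | (a | p)) = {s2, s3, s4, s5, s6, s7}
EG ((q & p) | (a | p)): greatest fixpoint, start Z0 = {s2, s3, s4, s5, s6, s7}, keep only states in Sat with some successor in Z. Already a fixed point.
Sat(EG ((q & p) | (a | p))) = {s2, s3, s4, s5, s6, s7}
AF (EG ((q & p) | (a | p))): least fixpoint, start Z0 = {s2, s3, s4, s5, s6, s7}, add states with every successor in Z. Already a fixed point.
Sat(AF (EG ((q & p) | (a | p)))) = {s2, s3, s4, s5, s6, s7}
s0 ∉ Sat(AF (EG ((q & p) | (a | p)))) = {s2, s3, s4, s5, s6, s7}, so the formula does not hold at s0.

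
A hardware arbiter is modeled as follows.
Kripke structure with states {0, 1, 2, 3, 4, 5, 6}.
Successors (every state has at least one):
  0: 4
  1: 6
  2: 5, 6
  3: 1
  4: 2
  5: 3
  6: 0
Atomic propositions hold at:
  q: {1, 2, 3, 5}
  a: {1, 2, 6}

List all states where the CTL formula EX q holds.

{2, 3, 4, 5}

Sat(EX q) = {s : some successor in {1, 2, 3, 5}} = {2, 3, 4, 5}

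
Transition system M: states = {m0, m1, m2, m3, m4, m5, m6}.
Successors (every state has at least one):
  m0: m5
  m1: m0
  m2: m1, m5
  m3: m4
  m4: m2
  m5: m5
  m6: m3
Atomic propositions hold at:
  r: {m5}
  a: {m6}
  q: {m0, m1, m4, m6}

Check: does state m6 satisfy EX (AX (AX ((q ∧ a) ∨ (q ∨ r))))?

No

Sat(q ∧ a) = {m6}
Sat(q ∨ r) = {m0, m1, m4, m5, m6}
Sat((q ∧ a) ∨ (q ∨ r)) = {m0, m1, m4, m5, m6}
Sat(AX ((q ∧ a) ∨ (q ∨ r))) = {s : every successor in {m0, m1, m4, m5, m6}} = {m0, m1, m2, m3, m5}
Sat(AX (AX ((q ∧ a) ∨ (q ∨ r)))) = {s : every successor in {m0, m1, m2, m3, m5}} = {m0, m1, m2, m4, m5, m6}
Sat(EX (AX (AX ((q ∧ a) ∨ (q ∨ r))))) = {s : some successor in {m0, m1, m2, m4, m5, m6}} = {m0, m1, m2, m3, m4, m5}
m6 ∉ Sat(EX (AX (AX ((q ∧ a) ∨ (q ∨ r))))) = {m0, m1, m2, m3, m4, m5}, so the formula does not hold at m6.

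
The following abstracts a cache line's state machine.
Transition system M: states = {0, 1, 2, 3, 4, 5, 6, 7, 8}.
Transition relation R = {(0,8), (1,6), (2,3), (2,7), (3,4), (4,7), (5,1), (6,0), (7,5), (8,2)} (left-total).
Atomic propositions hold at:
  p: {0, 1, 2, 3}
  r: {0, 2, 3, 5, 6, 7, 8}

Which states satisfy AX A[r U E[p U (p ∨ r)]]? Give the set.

Sat(p ∨ r) = {0, 1, 2, 3, 5, 6, 7, 8}
E[p U (p ∨ r)]: least fixpoint, start Z0 = Sat((p ∨ r)) = {0, 1, 2, 3, 5, 6, 7, 8}, add states in Sat(p) with some successor in Z. Already a fixed point.
Sat(E[p U (p ∨ r)]) = {0, 1, 2, 3, 5, 6, 7, 8}
A[r U E[p U (p ∨ r)]]: least fixpoint, start Z0 = Sat(E[p U (p ∨ r)]) = {0, 1, 2, 3, 5, 6, 7, 8}, add states in Sat(r) with every successor in Z. Already a fixed point.
Sat(A[r U E[p U (p ∨ r)]]) = {0, 1, 2, 3, 5, 6, 7, 8}
Sat(AX A[r U E[p U (p ∨ r)]]) = {s : every successor in {0, 1, 2, 3, 5, 6, 7, 8}} = {0, 1, 2, 4, 5, 6, 7, 8}

{0, 1, 2, 4, 5, 6, 7, 8}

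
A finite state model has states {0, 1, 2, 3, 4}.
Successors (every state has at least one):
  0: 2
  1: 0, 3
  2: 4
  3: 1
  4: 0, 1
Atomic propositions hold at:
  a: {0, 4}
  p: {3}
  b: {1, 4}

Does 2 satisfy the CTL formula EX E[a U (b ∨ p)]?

Sat(b ∨ p) = {1, 3, 4}
E[a U (b ∨ p)]: least fixpoint, start Z0 = Sat((b ∨ p)) = {1, 3, 4}, add states in Sat(a) with some successor in Z. Already a fixed point.
Sat(E[a U (b ∨ p)]) = {1, 3, 4}
Sat(EX E[a U (b ∨ p)]) = {s : some successor in {1, 3, 4}} = {1, 2, 3, 4}
2 ∈ Sat(EX E[a U (b ∨ p)]) = {1, 2, 3, 4}, so the formula holds at 2.

Yes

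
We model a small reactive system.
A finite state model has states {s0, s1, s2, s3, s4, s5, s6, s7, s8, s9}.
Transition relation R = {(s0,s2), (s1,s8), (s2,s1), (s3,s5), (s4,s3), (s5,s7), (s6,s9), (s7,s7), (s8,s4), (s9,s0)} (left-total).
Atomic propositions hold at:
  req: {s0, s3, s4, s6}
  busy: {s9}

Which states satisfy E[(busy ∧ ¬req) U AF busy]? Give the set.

{s6, s9}

Sat(¬req) = {s1, s2, s5, s7, s8, s9}
Sat(busy ∧ ¬req) = {s9}
AF busy: least fixpoint, start Z0 = {s9}, add states with every successor in Z. Z1 = {s6, s9}; fixed.
Sat(AF busy) = {s6, s9}
E[(busy ∧ ¬req) U AF busy]: least fixpoint, start Z0 = Sat(AF busy) = {s6, s9}, add states in Sat(busy ∧ ¬req) with some successor in Z. Already a fixed point.
Sat(E[(busy ∧ ¬req) U AF busy]) = {s6, s9}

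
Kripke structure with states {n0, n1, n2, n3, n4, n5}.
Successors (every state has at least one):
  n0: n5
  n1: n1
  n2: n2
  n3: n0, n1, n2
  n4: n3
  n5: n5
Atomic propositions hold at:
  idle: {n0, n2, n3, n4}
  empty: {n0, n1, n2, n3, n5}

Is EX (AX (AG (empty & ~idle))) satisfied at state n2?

Sat(~idle) = {n1, n5}
Sat(empty & ~idle) = {n1, n5}
AG (empty & ~idle): greatest fixpoint, start Z0 = {n1, n5}, keep only states in Sat with every successor in Z. Already a fixed point.
Sat(AG (empty & ~idle)) = {n1, n5}
Sat(AX (AG (empty & ~idle))) = {s : every successor in {n1, n5}} = {n0, n1, n5}
Sat(EX (AX (AG (empty & ~idle)))) = {s : some successor in {n0, n1, n5}} = {n0, n1, n3, n5}
n2 ∉ Sat(EX (AX (AG (empty & ~idle)))) = {n0, n1, n3, n5}, so the formula does not hold at n2.

No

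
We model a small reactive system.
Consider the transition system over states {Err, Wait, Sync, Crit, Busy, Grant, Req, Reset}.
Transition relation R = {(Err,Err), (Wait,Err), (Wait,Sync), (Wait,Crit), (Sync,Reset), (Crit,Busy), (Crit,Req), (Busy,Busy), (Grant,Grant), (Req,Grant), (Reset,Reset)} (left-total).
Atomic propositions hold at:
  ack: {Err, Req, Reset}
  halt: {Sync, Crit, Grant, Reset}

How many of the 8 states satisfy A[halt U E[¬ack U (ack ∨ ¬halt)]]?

7

Sat(¬ack) = {Wait, Sync, Crit, Busy, Grant}
Sat(¬halt) = {Err, Wait, Busy, Req}
Sat(ack ∨ ¬halt) = {Err, Wait, Busy, Req, Reset}
E[¬ack U (ack ∨ ¬halt)]: least fixpoint, start Z0 = Sat((ack ∨ ¬halt)) = {Err, Wait, Busy, Req, Reset}, add states in Sat(¬ack) with some successor in Z. Z1 = {Err, Wait, Sync, Crit, Busy, Req, Reset}; fixed.
Sat(E[¬ack U (ack ∨ ¬halt)]) = {Err, Wait, Sync, Crit, Busy, Req, Reset}
A[halt U E[¬ack U (ack ∨ ¬halt)]]: least fixpoint, start Z0 = Sat(E[¬ack U (ack ∨ ¬halt)]) = {Err, Wait, Sync, Crit, Busy, Req, Reset}, add states in Sat(halt) with every successor in Z. Already a fixed point.
Sat(A[halt U E[¬ack U (ack ∨ ¬halt)]]) = {Err, Wait, Sync, Crit, Busy, Req, Reset}
|Sat(A[halt U E[¬ack U (ack ∨ ¬halt)]])| = |{Err, Wait, Sync, Crit, Busy, Req, Reset}| = 7.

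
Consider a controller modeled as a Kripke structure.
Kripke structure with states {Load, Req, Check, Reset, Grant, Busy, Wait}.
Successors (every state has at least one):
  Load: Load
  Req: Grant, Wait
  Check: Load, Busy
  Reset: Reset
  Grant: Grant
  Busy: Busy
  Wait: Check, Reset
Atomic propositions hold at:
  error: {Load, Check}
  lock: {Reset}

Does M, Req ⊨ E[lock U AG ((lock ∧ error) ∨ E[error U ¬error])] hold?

Sat(lock ∧ error) = ∅
Sat(¬error) = {Req, Reset, Grant, Busy, Wait}
E[error U ¬error]: least fixpoint, start Z0 = Sat(¬error) = {Req, Reset, Grant, Busy, Wait}, add states in Sat(error) with some successor in Z. Z1 = {Req, Check, Reset, Grant, Busy, Wait}; fixed.
Sat(E[error U ¬error]) = {Req, Check, Reset, Grant, Busy, Wait}
Sat((lock ∧ error) ∨ E[error U ¬error]) = {Req, Check, Reset, Grant, Busy, Wait}
AG ((lock ∧ error) ∨ E[error U ¬error]): greatest fixpoint, start Z0 = {Req, Check, Reset, Grant, Busy, Wait}, keep only states in Sat with every successor in Z. Z1 = {Req, Reset, Grant, Busy, Wait}; Z2 = {Req, Reset, Grant, Busy}; Z3 = {Reset, Grant, Busy}; fixed.
Sat(AG ((lock ∧ error) ∨ E[error U ¬error])) = {Reset, Grant, Busy}
E[lock U AG ((lock ∧ error) ∨ E[error U ¬error])]: least fixpoint, start Z0 = Sat(AG ((lock ∧ error) ∨ E[error U ¬error])) = {Reset, Grant, Busy}, add states in Sat(lock) with some successor in Z. Already a fixed point.
Sat(E[lock U AG ((lock ∧ error) ∨ E[error U ¬error])]) = {Reset, Grant, Busy}
Req ∉ Sat(E[lock U AG ((lock ∧ error) ∨ E[error U ¬error])]) = {Reset, Grant, Busy}, so the formula does not hold at Req.

No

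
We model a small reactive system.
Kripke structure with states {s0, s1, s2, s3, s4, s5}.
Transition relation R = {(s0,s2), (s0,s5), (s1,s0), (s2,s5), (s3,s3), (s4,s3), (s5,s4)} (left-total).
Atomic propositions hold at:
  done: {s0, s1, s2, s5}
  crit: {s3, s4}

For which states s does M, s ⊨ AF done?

AF done: least fixpoint, start Z0 = {s0, s1, s2, s5}, add states with every successor in Z. Already a fixed point.
Sat(AF done) = {s0, s1, s2, s5}

{s0, s1, s2, s5}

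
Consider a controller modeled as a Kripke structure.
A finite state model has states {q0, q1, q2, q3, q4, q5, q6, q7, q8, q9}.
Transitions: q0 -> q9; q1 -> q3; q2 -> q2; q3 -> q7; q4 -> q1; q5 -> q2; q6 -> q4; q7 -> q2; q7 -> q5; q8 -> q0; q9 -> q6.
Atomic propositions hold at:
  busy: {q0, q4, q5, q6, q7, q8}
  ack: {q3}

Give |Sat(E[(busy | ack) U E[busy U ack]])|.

1

Sat(busy | ack) = {q0, q3, q4, q5, q6, q7, q8}
E[busy U ack]: least fixpoint, start Z0 = Sat(ack) = {q3}, add states in Sat(busy) with some successor in Z. Already a fixed point.
Sat(E[busy U ack]) = {q3}
E[(busy | ack) U E[busy U ack]]: least fixpoint, start Z0 = Sat(E[busy U ack]) = {q3}, add states in Sat(busy | ack) with some successor in Z. Already a fixed point.
Sat(E[(busy | ack) U E[busy U ack]]) = {q3}
|Sat(E[(busy | ack) U E[busy U ack]])| = |{q3}| = 1.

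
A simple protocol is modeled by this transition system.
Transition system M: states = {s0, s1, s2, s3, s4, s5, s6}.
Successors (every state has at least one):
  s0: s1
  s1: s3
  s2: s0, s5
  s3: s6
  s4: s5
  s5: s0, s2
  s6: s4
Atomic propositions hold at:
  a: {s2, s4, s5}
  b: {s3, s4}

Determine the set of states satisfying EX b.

{s1, s6}

Sat(EX b) = {s : some successor in {s3, s4}} = {s1, s6}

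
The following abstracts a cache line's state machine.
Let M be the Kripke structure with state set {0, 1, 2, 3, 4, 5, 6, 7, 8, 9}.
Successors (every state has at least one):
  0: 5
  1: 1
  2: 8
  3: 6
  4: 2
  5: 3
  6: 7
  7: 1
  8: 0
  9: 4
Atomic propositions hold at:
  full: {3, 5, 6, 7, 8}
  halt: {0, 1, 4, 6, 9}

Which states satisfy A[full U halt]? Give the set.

A[full U halt]: least fixpoint, start Z0 = Sat(halt) = {0, 1, 4, 6, 9}, add states in Sat(full) with every successor in Z. Z1 = {0, 1, 3, 4, 6, 7, 8, 9}; Z2 = {0, 1, 3, 4, 5, 6, 7, 8, 9}; fixed.
Sat(A[full U halt]) = {0, 1, 3, 4, 5, 6, 7, 8, 9}

{0, 1, 3, 4, 5, 6, 7, 8, 9}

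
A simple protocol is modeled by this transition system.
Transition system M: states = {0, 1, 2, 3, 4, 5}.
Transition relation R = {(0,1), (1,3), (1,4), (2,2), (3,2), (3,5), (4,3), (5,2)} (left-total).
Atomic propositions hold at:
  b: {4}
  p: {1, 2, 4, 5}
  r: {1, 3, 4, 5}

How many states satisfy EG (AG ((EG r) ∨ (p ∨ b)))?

2

EG r: greatest fixpoint, start Z0 = {1, 3, 4, 5}, keep only states in Sat with some successor in Z. Z1 = {1, 3, 4}; Z2 = {1, 4}; Z3 = {1}; Z4 = ∅; fixed.
Sat(EG r) = ∅
Sat(p ∨ b) = {1, 2, 4, 5}
Sat((EG r) ∨ (p ∨ b)) = {1, 2, 4, 5}
AG ((EG r) ∨ (p ∨ b)): greatest fixpoint, start Z0 = {1, 2, 4, 5}, keep only states in Sat with every successor in Z. Z1 = {2, 5}; fixed.
Sat(AG ((EG r) ∨ (p ∨ b))) = {2, 5}
EG (AG ((EG r) ∨ (p ∨ b))): greatest fixpoint, start Z0 = {2, 5}, keep only states in Sat with some successor in Z. Already a fixed point.
Sat(EG (AG ((EG r) ∨ (p ∨ b)))) = {2, 5}
|Sat(EG (AG ((EG r) ∨ (p ∨ b))))| = |{2, 5}| = 2.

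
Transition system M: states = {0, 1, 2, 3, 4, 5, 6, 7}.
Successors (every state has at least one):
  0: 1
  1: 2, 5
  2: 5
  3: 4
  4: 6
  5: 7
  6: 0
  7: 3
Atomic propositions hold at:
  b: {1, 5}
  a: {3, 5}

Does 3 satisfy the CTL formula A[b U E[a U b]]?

No

E[a U b]: least fixpoint, start Z0 = Sat(b) = {1, 5}, add states in Sat(a) with some successor in Z. Already a fixed point.
Sat(E[a U b]) = {1, 5}
A[b U E[a U b]]: least fixpoint, start Z0 = Sat(E[a U b]) = {1, 5}, add states in Sat(b) with every successor in Z. Already a fixed point.
Sat(A[b U E[a U b]]) = {1, 5}
3 ∉ Sat(A[b U E[a U b]]) = {1, 5}, so the formula does not hold at 3.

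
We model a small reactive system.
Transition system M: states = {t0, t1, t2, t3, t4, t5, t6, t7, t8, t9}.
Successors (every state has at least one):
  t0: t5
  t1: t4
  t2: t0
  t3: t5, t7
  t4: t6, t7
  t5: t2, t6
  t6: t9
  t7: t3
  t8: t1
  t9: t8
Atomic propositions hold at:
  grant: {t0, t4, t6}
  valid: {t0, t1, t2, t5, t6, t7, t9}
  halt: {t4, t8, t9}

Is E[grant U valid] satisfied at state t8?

No

E[grant U valid]: least fixpoint, start Z0 = Sat(valid) = {t0, t1, t2, t5, t6, t7, t9}, add states in Sat(grant) with some successor in Z. Z1 = {t0, t1, t2, t4, t5, t6, t7, t9}; fixed.
Sat(E[grant U valid]) = {t0, t1, t2, t4, t5, t6, t7, t9}
t8 ∉ Sat(E[grant U valid]) = {t0, t1, t2, t4, t5, t6, t7, t9}, so the formula does not hold at t8.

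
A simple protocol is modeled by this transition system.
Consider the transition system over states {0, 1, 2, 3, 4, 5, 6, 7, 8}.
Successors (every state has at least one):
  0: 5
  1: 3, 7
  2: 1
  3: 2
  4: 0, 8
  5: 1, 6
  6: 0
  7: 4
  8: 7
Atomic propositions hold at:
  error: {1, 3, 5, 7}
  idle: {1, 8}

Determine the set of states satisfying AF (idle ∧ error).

{1, 2, 3}

Sat(idle ∧ error) = {1}
AF (idle ∧ error): least fixpoint, start Z0 = {1}, add states with every successor in Z. Z1 = {1, 2}; Z2 = {1, 2, 3}; fixed.
Sat(AF (idle ∧ error)) = {1, 2, 3}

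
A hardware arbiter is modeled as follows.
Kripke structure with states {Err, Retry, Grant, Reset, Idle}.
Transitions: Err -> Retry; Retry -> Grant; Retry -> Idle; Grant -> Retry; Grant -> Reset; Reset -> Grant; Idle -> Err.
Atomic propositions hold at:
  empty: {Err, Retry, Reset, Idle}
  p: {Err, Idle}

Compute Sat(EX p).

Sat(EX p) = {s : some successor in {Err, Idle}} = {Retry, Idle}

{Retry, Idle}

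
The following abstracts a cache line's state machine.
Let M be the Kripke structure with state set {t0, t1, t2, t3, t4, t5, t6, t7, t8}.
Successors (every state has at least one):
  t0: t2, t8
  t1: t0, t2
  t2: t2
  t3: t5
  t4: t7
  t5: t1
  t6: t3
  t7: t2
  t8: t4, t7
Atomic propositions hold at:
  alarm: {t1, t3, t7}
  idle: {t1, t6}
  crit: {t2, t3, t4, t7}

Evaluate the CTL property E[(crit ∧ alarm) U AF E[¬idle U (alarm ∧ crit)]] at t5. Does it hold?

No

Sat(crit ∧ alarm) = {t3, t7}
Sat(¬idle) = {t0, t2, t3, t4, t5, t7, t8}
Sat(alarm ∧ crit) = {t3, t7}
E[¬idle U (alarm ∧ crit)]: least fixpoint, start Z0 = Sat((alarm ∧ crit)) = {t3, t7}, add states in Sat(¬idle) with some successor in Z. Z1 = {t3, t4, t7, t8}; Z2 = {t0, t3, t4, t7, t8}; fixed.
Sat(E[¬idle U (alarm ∧ crit)]) = {t0, t3, t4, t7, t8}
AF E[¬idle U (alarm ∧ crit)]: least fixpoint, start Z0 = {t0, t3, t4, t7, t8}, add states with every successor in Z. Z1 = {t0, t3, t4, t6, t7, t8}; fixed.
Sat(AF E[¬idle U (alarm ∧ crit)]) = {t0, t3, t4, t6, t7, t8}
E[(crit ∧ alarm) U AF E[¬idle U (alarm ∧ crit)]]: least fixpoint, start Z0 = Sat(AF E[¬idle U (alarm ∧ crit)]) = {t0, t3, t4, t6, t7, t8}, add states in Sat(crit ∧ alarm) with some successor in Z. Already a fixed point.
Sat(E[(crit ∧ alarm) U AF E[¬idle U (alarm ∧ crit)]]) = {t0, t3, t4, t6, t7, t8}
t5 ∉ Sat(E[(crit ∧ alarm) U AF E[¬idle U (alarm ∧ crit)]]) = {t0, t3, t4, t6, t7, t8}, so the formula does not hold at t5.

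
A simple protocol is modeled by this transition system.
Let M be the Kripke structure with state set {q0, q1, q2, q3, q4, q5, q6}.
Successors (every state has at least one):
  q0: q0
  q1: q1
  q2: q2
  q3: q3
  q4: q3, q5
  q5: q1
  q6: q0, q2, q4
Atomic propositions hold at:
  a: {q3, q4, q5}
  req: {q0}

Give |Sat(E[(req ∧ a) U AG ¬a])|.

Sat(req ∧ a) = ∅
Sat(¬a) = {q0, q1, q2, q6}
AG ¬a: greatest fixpoint, start Z0 = {q0, q1, q2, q6}, keep only states in Sat with every successor in Z. Z1 = {q0, q1, q2}; fixed.
Sat(AG ¬a) = {q0, q1, q2}
E[(req ∧ a) U AG ¬a]: least fixpoint, start Z0 = Sat(AG ¬a) = {q0, q1, q2}, add states in Sat(req ∧ a) with some successor in Z. Already a fixed point.
Sat(E[(req ∧ a) U AG ¬a]) = {q0, q1, q2}
|Sat(E[(req ∧ a) U AG ¬a])| = |{q0, q1, q2}| = 3.

3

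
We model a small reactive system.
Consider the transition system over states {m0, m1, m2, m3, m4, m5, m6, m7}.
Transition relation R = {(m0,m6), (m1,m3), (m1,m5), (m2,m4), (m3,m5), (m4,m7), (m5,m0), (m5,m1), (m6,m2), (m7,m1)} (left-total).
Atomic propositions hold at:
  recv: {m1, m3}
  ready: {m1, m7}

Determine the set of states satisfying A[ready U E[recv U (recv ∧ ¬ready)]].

{m1, m3, m7}

Sat(¬ready) = {m0, m2, m3, m4, m5, m6}
Sat(recv ∧ ¬ready) = {m3}
E[recv U (recv ∧ ¬ready)]: least fixpoint, start Z0 = Sat((recv ∧ ¬ready)) = {m3}, add states in Sat(recv) with some successor in Z. Z1 = {m1, m3}; fixed.
Sat(E[recv U (recv ∧ ¬ready)]) = {m1, m3}
A[ready U E[recv U (recv ∧ ¬ready)]]: least fixpoint, start Z0 = Sat(E[recv U (recv ∧ ¬ready)]) = {m1, m3}, add states in Sat(ready) with every successor in Z. Z1 = {m1, m3, m7}; fixed.
Sat(A[ready U E[recv U (recv ∧ ¬ready)]]) = {m1, m3, m7}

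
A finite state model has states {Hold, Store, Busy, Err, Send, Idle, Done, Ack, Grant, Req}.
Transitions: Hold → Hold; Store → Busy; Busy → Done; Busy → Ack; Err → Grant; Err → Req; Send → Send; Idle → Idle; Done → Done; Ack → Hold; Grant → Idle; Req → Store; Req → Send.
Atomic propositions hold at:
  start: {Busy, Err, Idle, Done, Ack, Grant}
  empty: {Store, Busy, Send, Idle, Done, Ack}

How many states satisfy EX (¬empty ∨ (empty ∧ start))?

Sat(¬empty) = {Hold, Err, Grant, Req}
Sat(empty ∧ start) = {Busy, Idle, Done, Ack}
Sat(¬empty ∨ (empty ∧ start)) = {Hold, Busy, Err, Idle, Done, Ack, Grant, Req}
Sat(EX (¬empty ∨ (empty ∧ start))) = {s : some successor in {Hold, Busy, Err, Idle, Done, Ack, Grant, Req}} = {Hold, Store, Busy, Err, Idle, Done, Ack, Grant}
|Sat(EX (¬empty ∨ (empty ∧ start)))| = |{Hold, Store, Busy, Err, Idle, Done, Ack, Grant}| = 8.

8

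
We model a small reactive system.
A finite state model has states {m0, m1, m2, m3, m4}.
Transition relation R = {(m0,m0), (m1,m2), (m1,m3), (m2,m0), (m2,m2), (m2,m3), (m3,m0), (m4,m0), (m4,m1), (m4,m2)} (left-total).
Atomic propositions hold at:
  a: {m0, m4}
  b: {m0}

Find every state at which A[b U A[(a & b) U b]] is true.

Sat(a & b) = {m0}
A[(a & b) U b]: least fixpoint, start Z0 = Sat(b) = {m0}, add states in Sat(a & b) with every successor in Z. Already a fixed point.
Sat(A[(a & b) U b]) = {m0}
A[b U A[(a & b) U b]]: least fixpoint, start Z0 = Sat(A[(a & b) U b]) = {m0}, add states in Sat(b) with every successor in Z. Already a fixed point.
Sat(A[b U A[(a & b) U b]]) = {m0}

{m0}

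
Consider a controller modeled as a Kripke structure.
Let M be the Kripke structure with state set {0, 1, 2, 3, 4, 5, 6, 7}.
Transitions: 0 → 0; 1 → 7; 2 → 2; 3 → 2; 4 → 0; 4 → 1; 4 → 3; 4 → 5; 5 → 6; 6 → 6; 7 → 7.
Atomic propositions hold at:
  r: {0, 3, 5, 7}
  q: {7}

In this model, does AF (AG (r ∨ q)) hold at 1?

Sat(r ∨ q) = {0, 3, 5, 7}
AG (r ∨ q): greatest fixpoint, start Z0 = {0, 3, 5, 7}, keep only states in Sat with every successor in Z. Z1 = {0, 7}; fixed.
Sat(AG (r ∨ q)) = {0, 7}
AF (AG (r ∨ q)): least fixpoint, start Z0 = {0, 7}, add states with every successor in Z. Z1 = {0, 1, 7}; fixed.
Sat(AF (AG (r ∨ q))) = {0, 1, 7}
1 ∈ Sat(AF (AG (r ∨ q))) = {0, 1, 7}, so the formula holds at 1.

Yes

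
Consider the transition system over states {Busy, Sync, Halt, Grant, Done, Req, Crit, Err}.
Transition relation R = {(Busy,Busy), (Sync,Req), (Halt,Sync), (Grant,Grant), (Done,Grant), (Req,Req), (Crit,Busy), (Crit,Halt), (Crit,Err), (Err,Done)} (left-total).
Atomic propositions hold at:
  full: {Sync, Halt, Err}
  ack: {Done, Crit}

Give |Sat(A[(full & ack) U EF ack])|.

3

Sat(full & ack) = ∅
EF ack: least fixpoint, start Z0 = {Done, Crit}, add states with some successor in Z. Z1 = {Done, Crit, Err}; fixed.
Sat(EF ack) = {Done, Crit, Err}
A[(full & ack) U EF ack]: least fixpoint, start Z0 = Sat(EF ack) = {Done, Crit, Err}, add states in Sat(full & ack) with every successor in Z. Already a fixed point.
Sat(A[(full & ack) U EF ack]) = {Done, Crit, Err}
|Sat(A[(full & ack) U EF ack])| = |{Done, Crit, Err}| = 3.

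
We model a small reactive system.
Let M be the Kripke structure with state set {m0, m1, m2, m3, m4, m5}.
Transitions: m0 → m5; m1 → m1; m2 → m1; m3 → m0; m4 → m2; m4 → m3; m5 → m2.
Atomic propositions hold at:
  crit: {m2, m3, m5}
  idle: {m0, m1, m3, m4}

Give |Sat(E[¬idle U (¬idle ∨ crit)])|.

3

Sat(¬idle) = {m2, m5}
Sat(¬idle ∨ crit) = {m2, m3, m5}
E[¬idle U (¬idle ∨ crit)]: least fixpoint, start Z0 = Sat((¬idle ∨ crit)) = {m2, m3, m5}, add states in Sat(¬idle) with some successor in Z. Already a fixed point.
Sat(E[¬idle U (¬idle ∨ crit)]) = {m2, m3, m5}
|Sat(E[¬idle U (¬idle ∨ crit)])| = |{m2, m3, m5}| = 3.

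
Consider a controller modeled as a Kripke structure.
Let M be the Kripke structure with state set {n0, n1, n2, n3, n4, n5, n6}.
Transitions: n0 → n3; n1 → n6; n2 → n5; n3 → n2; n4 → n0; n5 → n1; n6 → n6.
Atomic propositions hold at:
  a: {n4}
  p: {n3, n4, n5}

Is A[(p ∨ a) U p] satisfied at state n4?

Yes

Sat(p ∨ a) = {n3, n4, n5}
A[(p ∨ a) U p]: least fixpoint, start Z0 = Sat(p) = {n3, n4, n5}, add states in Sat(p ∨ a) with every successor in Z. Already a fixed point.
Sat(A[(p ∨ a) U p]) = {n3, n4, n5}
n4 ∈ Sat(A[(p ∨ a) U p]) = {n3, n4, n5}, so the formula holds at n4.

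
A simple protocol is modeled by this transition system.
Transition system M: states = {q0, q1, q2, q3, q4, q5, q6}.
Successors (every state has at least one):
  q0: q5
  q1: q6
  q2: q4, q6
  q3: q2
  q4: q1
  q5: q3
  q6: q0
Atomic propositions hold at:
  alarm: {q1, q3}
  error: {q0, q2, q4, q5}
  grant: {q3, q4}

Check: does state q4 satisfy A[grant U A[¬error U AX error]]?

Sat(¬error) = {q1, q3, q6}
Sat(AX error) = {s : every successor in {q0, q2, q4, q5}} = {q0, q3, q6}
A[¬error U AX error]: least fixpoint, start Z0 = Sat(AX error) = {q0, q3, q6}, add states in Sat(¬error) with every successor in Z. Z1 = {q0, q1, q3, q6}; fixed.
Sat(A[¬error U AX error]) = {q0, q1, q3, q6}
A[grant U A[¬error U AX error]]: least fixpoint, start Z0 = Sat(A[¬error U AX error]) = {q0, q1, q3, q6}, add states in Sat(grant) with every successor in Z. Z1 = {q0, q1, q3, q4, q6}; fixed.
Sat(A[grant U A[¬error U AX error]]) = {q0, q1, q3, q4, q6}
q4 ∈ Sat(A[grant U A[¬error U AX error]]) = {q0, q1, q3, q4, q6}, so the formula holds at q4.

Yes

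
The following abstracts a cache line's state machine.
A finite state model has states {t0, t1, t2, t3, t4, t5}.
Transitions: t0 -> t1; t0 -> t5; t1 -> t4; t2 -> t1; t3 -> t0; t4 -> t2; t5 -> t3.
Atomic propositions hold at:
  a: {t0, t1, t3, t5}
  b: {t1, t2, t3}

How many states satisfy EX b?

4

Sat(EX b) = {s : some successor in {t1, t2, t3}} = {t0, t2, t4, t5}
|Sat(EX b)| = |{t0, t2, t4, t5}| = 4.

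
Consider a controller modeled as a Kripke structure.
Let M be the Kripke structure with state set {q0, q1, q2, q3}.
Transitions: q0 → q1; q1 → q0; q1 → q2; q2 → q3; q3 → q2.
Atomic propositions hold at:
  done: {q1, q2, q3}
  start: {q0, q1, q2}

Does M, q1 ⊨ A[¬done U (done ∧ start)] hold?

Sat(¬done) = {q0}
Sat(done ∧ start) = {q1, q2}
A[¬done U (done ∧ start)]: least fixpoint, start Z0 = Sat((done ∧ start)) = {q1, q2}, add states in Sat(¬done) with every successor in Z. Z1 = {q0, q1, q2}; fixed.
Sat(A[¬done U (done ∧ start)]) = {q0, q1, q2}
q1 ∈ Sat(A[¬done U (done ∧ start)]) = {q0, q1, q2}, so the formula holds at q1.

Yes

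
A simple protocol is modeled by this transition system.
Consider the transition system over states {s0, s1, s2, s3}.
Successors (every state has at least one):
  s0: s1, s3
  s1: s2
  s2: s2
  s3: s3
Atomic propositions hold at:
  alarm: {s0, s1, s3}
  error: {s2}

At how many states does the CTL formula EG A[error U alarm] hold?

A[error U alarm]: least fixpoint, start Z0 = Sat(alarm) = {s0, s1, s3}, add states in Sat(error) with every successor in Z. Already a fixed point.
Sat(A[error U alarm]) = {s0, s1, s3}
EG A[error U alarm]: greatest fixpoint, start Z0 = {s0, s1, s3}, keep only states in Sat with some successor in Z. Z1 = {s0, s3}; fixed.
Sat(EG A[error U alarm]) = {s0, s3}
|Sat(EG A[error U alarm])| = |{s0, s3}| = 2.

2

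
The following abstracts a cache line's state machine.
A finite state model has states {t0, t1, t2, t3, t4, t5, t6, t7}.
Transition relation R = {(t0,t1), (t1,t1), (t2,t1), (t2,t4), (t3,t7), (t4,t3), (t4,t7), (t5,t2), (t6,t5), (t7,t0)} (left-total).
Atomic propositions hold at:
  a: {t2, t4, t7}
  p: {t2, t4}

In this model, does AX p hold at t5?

Yes

Sat(AX p) = {s : every successor in {t2, t4}} = {t5}
t5 ∈ Sat(AX p) = {t5}, so the formula holds at t5.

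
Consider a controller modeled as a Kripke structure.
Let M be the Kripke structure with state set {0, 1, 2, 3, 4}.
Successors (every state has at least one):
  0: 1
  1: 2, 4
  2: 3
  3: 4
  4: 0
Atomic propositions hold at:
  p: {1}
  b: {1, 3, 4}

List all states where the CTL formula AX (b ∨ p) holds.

Sat(b ∨ p) = {1, 3, 4}
Sat(AX (b ∨ p)) = {s : every successor in {1, 3, 4}} = {0, 2, 3}

{0, 2, 3}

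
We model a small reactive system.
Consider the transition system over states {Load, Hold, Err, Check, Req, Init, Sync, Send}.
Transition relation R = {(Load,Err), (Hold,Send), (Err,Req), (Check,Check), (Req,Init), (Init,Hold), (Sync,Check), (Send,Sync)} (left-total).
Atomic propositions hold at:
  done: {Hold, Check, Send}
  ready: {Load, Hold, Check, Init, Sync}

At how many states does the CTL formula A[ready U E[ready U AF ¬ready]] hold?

6

Sat(¬ready) = {Err, Req, Send}
AF ¬ready: least fixpoint, start Z0 = {Err, Req, Send}, add states with every successor in Z. Z1 = {Load, Hold, Err, Req, Send}; Z2 = {Load, Hold, Err, Req, Init, Send}; fixed.
Sat(AF ¬ready) = {Load, Hold, Err, Req, Init, Send}
E[ready U AF ¬ready]: least fixpoint, start Z0 = Sat(AF ¬ready) = {Load, Hold, Err, Req, Init, Send}, add states in Sat(ready) with some successor in Z. Already a fixed point.
Sat(E[ready U AF ¬ready]) = {Load, Hold, Err, Req, Init, Send}
A[ready U E[ready U AF ¬ready]]: least fixpoint, start Z0 = Sat(E[ready U AF ¬ready]) = {Load, Hold, Err, Req, Init, Send}, add states in Sat(ready) with every successor in Z. Already a fixed point.
Sat(A[ready U E[ready U AF ¬ready]]) = {Load, Hold, Err, Req, Init, Send}
|Sat(A[ready U E[ready U AF ¬ready]])| = |{Load, Hold, Err, Req, Init, Send}| = 6.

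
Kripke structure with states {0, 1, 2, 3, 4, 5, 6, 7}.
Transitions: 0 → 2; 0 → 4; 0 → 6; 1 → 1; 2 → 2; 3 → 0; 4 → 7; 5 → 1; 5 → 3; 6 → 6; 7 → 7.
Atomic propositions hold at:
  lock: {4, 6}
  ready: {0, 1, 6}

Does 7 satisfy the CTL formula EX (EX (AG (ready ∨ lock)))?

No

Sat(ready ∨ lock) = {0, 1, 4, 6}
AG (ready ∨ lock): greatest fixpoint, start Z0 = {0, 1, 4, 6}, keep only states in Sat with every successor in Z. Z1 = {1, 6}; fixed.
Sat(AG (ready ∨ lock)) = {1, 6}
Sat(EX (AG (ready ∨ lock))) = {s : some successor in {1, 6}} = {0, 1, 5, 6}
Sat(EX (EX (AG (ready ∨ lock)))) = {s : some successor in {0, 1, 5, 6}} = {0, 1, 3, 5, 6}
7 ∉ Sat(EX (EX (AG (ready ∨ lock)))) = {0, 1, 3, 5, 6}, so the formula does not hold at 7.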